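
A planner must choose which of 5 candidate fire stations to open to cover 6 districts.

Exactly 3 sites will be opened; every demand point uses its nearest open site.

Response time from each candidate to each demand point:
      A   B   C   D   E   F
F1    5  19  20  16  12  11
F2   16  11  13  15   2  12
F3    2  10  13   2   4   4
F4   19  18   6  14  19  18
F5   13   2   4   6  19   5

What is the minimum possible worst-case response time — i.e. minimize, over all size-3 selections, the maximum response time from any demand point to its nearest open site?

Open {F1, F3, F5}.
  Farthest demand point is C at response time 4 (to F5); all others are ≤ 4.
With {F2, F3, F5} the worst case is 4.
With {F3, F4, F5} the worst case is 4.
No size-3 selection achieves below 4.

4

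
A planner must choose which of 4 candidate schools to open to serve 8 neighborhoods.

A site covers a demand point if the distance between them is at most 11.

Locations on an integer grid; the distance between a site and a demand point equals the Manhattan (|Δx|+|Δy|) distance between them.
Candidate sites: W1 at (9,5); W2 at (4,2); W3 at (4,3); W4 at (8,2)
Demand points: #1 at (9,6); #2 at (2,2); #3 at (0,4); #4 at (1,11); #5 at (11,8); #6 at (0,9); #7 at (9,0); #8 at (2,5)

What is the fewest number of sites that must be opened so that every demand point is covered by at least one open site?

2

Coverage sets (demand points within 11 of each site):
  W1: {#1, #2, #3, #5, #7, #8}
  W2: {#1, #2, #3, #6, #7, #8}
  W3: {#1, #2, #3, #4, #6, #7, #8}
  W4: {#1, #2, #3, #5, #7, #8}
No single site covers all 8 demand points.
But {W1, W3} covers everything, so the minimum is 2.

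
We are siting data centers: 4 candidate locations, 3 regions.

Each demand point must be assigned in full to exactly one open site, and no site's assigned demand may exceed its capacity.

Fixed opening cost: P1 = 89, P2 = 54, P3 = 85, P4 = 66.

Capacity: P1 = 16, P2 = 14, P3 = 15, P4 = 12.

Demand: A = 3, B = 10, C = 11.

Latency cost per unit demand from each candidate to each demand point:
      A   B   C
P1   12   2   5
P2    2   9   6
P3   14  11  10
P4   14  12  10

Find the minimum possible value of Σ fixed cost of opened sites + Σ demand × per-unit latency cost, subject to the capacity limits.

Open {P1, P2}; cheapest assignment that respects the capacities:
  P1 (cap 16, load 10): B — cost 10×2 = 20
  P2 (cap 14, load 14): A, C — cost 3×2 + 11×6 = 72
  Shipping 92, fixed 143 → total 235.
  Any other capacity-feasible assignment to {P1, P2} ships for at least 92.
Compare {P1, P2, P4}: its best feasible assignment gives total 301.
Compare {P2, P4}: its best feasible assignment gives total 312.
Every other set of open sites that can feasibly serve all demand totals ≥ 301 even under its best assignment. Minimum: 235.

235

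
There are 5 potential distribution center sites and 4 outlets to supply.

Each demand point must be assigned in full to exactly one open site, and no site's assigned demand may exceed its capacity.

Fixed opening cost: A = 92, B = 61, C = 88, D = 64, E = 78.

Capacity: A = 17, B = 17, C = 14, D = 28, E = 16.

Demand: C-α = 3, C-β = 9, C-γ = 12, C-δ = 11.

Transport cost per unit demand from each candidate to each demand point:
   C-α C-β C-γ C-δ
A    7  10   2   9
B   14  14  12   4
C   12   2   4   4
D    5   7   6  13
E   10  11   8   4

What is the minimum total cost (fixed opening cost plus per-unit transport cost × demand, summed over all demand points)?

Open {B, D}; cheapest assignment that respects the capacities:
  B (cap 17, load 11): C-δ — cost 11×4 = 44
  D (cap 28, load 24): C-α, C-β, C-γ — cost 3×5 + 9×7 + 12×6 = 150
  Shipping 194, fixed 125 → total 319.
  Any other capacity-feasible assignment to {B, D} ships for at least 194.
Compare {D, E}: its best feasible assignment gives total 336.
Compare {C, D}: its best feasible assignment gives total 346.
Every other set of open sites that can feasibly serve all demand totals ≥ 336 even under its best assignment. Minimum: 319.

319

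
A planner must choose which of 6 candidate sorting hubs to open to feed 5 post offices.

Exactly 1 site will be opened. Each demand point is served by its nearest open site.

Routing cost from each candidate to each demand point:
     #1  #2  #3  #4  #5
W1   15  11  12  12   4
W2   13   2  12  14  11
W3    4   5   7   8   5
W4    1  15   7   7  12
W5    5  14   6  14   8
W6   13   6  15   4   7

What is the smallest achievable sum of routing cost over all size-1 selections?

29

Open {W3}.
  #1→W3 4, #2→W3 5, #3→W3 7, #4→W3 8, #5→W3 5  ⇒ total 29.
Compare {W4}: total 42.
Compare {W6}: total 45.
No size-1 selection does better; minimum is 29.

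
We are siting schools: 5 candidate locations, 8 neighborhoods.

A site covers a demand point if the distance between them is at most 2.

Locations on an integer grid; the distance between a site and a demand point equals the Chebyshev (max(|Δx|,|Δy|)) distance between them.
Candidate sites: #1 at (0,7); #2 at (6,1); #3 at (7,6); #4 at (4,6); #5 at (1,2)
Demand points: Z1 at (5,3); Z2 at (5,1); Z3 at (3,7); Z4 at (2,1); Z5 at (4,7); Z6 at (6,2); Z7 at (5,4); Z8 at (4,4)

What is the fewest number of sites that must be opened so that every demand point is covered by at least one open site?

Coverage sets (demand points within 2 of each site):
  #1: {}
  #2: {Z1, Z2, Z6}
  #3: {Z7}
  #4: {Z3, Z5, Z7, Z8}
  #5: {Z4}
No 2 sites suffice: every size-2 union leaves at least one demand point uncovered.
But {#2, #4, #5} covers everything, so the minimum is 3.

3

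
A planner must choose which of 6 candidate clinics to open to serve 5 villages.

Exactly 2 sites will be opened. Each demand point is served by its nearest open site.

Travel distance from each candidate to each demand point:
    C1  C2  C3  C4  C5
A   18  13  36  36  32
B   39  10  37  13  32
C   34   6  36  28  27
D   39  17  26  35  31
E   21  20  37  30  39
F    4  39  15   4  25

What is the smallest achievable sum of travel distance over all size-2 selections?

54

Open {C, F}.
  C1→F 4, C2→C 6, C3→F 15, C4→F 4, C5→F 25  ⇒ total 54.
Compare {B, F}: total 58.
Compare {A, F}: total 61.
No size-2 selection does better; minimum is 54.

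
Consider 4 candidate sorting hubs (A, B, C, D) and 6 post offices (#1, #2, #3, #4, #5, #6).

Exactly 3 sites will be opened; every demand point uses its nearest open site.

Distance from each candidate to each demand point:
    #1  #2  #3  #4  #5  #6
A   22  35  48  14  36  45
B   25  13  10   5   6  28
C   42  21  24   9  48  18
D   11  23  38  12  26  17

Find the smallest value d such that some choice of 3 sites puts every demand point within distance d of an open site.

Open {A, B, D}.
  Farthest demand point is #6 at distance 17 (to D); all others are ≤ 17.
With {B, C, D} the worst case is 17.
With {A, B, C} the worst case is 22.
No size-3 selection achieves below 17.

17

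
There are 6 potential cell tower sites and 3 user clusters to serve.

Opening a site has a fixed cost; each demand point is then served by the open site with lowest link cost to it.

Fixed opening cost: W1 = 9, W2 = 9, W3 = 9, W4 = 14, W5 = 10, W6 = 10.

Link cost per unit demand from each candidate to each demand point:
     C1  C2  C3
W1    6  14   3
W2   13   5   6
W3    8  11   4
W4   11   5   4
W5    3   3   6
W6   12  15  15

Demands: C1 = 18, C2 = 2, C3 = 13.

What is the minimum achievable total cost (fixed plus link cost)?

Open {W1, W5}: assign each demand point to its cheapest open site.
  C1→W5 18×3=54, C2→W5 2×3=6, C3→W1 13×3=39
  link cost 99, fixed 19 → total 118.
Compare {W1, W2, W5}: link cost 99 + fixed 28 = 127.
Compare {W1, W3, W5}: link cost 99 + fixed 28 = 127.
Compare {W1, W5, W6}: link cost 99 + fixed 29 = 128.
All other subsets cost ≥ 127. Minimum total cost: 118.

118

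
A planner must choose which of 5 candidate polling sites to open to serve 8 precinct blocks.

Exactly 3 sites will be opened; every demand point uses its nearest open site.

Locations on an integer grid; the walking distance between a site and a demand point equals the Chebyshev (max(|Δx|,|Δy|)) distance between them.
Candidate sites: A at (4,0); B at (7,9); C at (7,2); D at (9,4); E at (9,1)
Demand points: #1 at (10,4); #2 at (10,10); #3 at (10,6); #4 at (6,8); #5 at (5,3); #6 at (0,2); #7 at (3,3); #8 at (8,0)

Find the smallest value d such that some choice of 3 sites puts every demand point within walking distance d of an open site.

4

Open {A, B, C}.
  Farthest demand point is #6 at walking distance 4 (to A); all others are ≤ 4.
With {A, B, D} the worst case is 4.
With {A, B, E} the worst case is 4.
No size-3 selection achieves below 4.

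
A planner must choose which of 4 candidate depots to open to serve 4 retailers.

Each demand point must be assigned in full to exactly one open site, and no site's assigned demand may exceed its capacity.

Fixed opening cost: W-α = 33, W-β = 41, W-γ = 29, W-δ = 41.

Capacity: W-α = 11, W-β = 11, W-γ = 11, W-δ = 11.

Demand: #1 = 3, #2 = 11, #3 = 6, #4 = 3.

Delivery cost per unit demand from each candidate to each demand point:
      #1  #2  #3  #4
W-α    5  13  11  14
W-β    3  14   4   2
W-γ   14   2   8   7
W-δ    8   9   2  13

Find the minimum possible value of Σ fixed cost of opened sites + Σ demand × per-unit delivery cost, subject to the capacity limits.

160

Open {W-β, W-γ, W-δ}; cheapest assignment that respects the capacities:
  W-β (cap 11, load 6): #1, #4 — cost 3×3 + 3×2 = 15
  W-γ (cap 11, load 11): #2 — cost 11×2 = 22
  W-δ (cap 11, load 6): #3 — cost 6×2 = 12
  Shipping 49, fixed 111 → total 160.
  Any other capacity-feasible assignment to {W-β, W-γ, W-δ} ships for at least 49.
Compare {W-α, W-β, W-γ}: its best feasible assignment gives total 170.
Compare {W-α, W-γ, W-δ}: its best feasible assignment gives total 191.
Every other set of open sites that can feasibly serve all demand totals ≥ 170 even under its best assignment. Minimum: 160.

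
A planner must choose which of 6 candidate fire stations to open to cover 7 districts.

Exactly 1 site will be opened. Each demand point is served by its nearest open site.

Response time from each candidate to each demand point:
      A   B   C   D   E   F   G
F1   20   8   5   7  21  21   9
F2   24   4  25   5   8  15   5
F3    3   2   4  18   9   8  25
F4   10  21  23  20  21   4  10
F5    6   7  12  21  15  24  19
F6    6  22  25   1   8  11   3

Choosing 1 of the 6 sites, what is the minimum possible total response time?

Open {F3}.
  A→F3 3, B→F3 2, C→F3 4, D→F3 18, E→F3 9, F→F3 8, G→F3 25  ⇒ total 69.
Compare {F6}: total 76.
Compare {F2}: total 86.
No size-1 selection does better; minimum is 69.

69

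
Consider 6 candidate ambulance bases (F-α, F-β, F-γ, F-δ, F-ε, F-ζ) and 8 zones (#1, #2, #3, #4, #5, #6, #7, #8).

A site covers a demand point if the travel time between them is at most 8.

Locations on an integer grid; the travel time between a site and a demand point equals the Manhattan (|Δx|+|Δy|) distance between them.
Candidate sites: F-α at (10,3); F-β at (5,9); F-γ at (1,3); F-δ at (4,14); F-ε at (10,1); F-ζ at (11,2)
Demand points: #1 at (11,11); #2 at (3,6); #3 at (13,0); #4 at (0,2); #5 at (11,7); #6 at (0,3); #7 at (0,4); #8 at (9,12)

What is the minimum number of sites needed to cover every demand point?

Coverage sets (demand points within 8 of each site):
  F-α: {#3, #5}
  F-β: {#1, #2, #5, #8}
  F-γ: {#2, #4, #6, #7}
  F-δ: {#8}
  F-ε: {#3, #5}
  F-ζ: {#3, #5}
No 2 sites suffice: every size-2 union leaves at least one demand point uncovered.
But {F-α, F-β, F-γ} covers everything, so the minimum is 3.

3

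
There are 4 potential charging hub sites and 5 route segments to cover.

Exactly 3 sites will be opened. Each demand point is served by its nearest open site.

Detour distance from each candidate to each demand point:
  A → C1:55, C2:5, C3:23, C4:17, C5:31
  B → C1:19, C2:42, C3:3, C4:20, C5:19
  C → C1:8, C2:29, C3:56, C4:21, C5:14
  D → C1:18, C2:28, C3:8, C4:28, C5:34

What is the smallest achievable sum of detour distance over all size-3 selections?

47

Open {A, B, C}.
  C1→C 8, C2→A 5, C3→B 3, C4→A 17, C5→C 14  ⇒ total 47.
Compare {A, C, D}: total 52.
Compare {A, B, D}: total 62.
No size-3 selection does better; minimum is 47.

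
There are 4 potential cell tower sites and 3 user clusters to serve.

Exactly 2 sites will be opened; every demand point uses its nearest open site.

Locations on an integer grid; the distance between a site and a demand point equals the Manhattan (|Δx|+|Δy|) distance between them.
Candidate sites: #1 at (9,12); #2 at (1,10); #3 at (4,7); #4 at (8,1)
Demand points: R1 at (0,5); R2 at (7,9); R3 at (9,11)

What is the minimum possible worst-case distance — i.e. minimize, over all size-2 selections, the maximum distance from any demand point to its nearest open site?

Open {#1, #2}.
  Farthest demand point is R1 at distance 6 (to #2); all others are ≤ 6.
With {#1, #3} the worst case is 6.
With {#2, #3} the worst case is 9.
No size-2 selection achieves below 6.

6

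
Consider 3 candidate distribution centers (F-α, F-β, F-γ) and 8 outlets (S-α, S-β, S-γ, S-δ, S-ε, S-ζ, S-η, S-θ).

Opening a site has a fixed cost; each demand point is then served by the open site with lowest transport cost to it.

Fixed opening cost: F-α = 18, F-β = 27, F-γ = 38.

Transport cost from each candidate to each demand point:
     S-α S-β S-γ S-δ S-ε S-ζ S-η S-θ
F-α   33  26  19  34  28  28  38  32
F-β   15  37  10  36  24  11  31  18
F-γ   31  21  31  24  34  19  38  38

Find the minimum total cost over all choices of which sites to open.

Open {F-β}: assign each demand point to its cheapest open site.
  S-α→F-β 15, S-β→F-β 37, S-γ→F-β 10, S-δ→F-β 36, S-ε→F-β 24, S-ζ→F-β 11, S-η→F-β 31, S-θ→F-β 18
  transport cost 182, fixed 27 → total 209.
Compare {F-α, F-β}: transport cost 169 + fixed 45 = 214.
Compare {F-β, F-γ}: transport cost 154 + fixed 65 = 219.
Compare {F-α, F-β, F-γ}: transport cost 154 + fixed 83 = 237.
All other subsets cost ≥ 214. Minimum total cost: 209.

209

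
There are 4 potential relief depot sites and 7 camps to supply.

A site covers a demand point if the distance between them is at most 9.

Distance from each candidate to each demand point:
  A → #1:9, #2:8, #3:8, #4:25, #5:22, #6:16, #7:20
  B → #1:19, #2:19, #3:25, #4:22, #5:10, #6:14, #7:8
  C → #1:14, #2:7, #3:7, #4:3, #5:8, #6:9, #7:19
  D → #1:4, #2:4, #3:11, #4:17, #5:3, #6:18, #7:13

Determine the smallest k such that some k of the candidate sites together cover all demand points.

Coverage sets (demand points within 9 of each site):
  A: {#1, #2, #3}
  B: {#7}
  C: {#2, #3, #4, #5, #6}
  D: {#1, #2, #5}
No 2 sites suffice: every size-2 union leaves at least one demand point uncovered.
But {A, B, C} covers everything, so the minimum is 3.

3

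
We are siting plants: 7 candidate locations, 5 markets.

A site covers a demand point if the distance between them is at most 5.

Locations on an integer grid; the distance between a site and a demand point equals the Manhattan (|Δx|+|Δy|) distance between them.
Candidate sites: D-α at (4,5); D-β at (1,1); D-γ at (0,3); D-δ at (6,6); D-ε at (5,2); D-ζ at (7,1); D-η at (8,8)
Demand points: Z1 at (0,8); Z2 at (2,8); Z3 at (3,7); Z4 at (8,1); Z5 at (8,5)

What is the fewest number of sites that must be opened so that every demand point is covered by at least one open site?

Coverage sets (demand points within 5 of each site):
  D-α: {Z2, Z3, Z5}
  D-β: {}
  D-γ: {Z1}
  D-δ: {Z3, Z5}
  D-ε: {Z4}
  D-ζ: {Z4, Z5}
  D-η: {Z5}
No 2 sites suffice: every size-2 union leaves at least one demand point uncovered.
But {D-α, D-γ, D-ε} covers everything, so the minimum is 3.

3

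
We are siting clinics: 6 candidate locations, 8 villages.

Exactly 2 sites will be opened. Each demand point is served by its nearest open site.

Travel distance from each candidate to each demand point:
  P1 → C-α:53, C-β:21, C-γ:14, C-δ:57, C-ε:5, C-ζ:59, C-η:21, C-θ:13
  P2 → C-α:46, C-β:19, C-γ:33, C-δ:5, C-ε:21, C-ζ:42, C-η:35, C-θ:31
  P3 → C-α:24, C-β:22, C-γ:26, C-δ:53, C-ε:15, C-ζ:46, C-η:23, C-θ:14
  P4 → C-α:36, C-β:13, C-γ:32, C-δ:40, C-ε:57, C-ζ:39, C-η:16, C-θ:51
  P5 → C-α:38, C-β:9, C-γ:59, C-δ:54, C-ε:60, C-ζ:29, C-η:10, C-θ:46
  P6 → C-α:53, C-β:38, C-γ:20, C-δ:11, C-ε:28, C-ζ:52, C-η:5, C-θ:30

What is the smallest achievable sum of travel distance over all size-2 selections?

Open {P3, P6}.
  C-α→P3 24, C-β→P3 22, C-γ→P6 20, C-δ→P6 11, C-ε→P3 15, C-ζ→P3 46, C-η→P6 5, C-θ→P3 14  ⇒ total 157.
Compare {P1, P2}: total 165.
Compare {P2, P3}: total 168.
No size-2 selection does better; minimum is 157.

157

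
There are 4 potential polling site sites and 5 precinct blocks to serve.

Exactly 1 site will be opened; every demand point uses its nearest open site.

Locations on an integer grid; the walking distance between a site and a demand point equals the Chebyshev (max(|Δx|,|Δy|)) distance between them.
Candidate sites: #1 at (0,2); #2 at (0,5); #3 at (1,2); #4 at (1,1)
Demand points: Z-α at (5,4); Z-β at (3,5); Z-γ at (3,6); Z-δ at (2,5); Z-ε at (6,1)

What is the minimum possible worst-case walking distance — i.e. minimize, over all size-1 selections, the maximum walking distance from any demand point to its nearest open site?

Open {#3}.
  Farthest demand point is Z-ε at walking distance 5 (to #3); all others are ≤ 5.
With {#4} the worst case is 5.
With {#1} the worst case is 6.
No size-1 selection achieves below 5.

5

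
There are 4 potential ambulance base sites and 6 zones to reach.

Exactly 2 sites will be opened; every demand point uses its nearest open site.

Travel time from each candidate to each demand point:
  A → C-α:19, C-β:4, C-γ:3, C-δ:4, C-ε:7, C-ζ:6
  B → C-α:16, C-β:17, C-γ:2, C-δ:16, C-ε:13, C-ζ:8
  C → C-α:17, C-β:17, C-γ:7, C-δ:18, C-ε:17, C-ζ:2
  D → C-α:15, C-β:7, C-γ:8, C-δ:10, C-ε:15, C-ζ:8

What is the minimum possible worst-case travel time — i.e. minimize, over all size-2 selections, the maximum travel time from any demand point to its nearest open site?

Open {A, D}.
  Farthest demand point is C-α at travel time 15 (to D); all others are ≤ 15.
With {B, D} the worst case is 15.
With {C, D} the worst case is 15.
No size-2 selection achieves below 15.

15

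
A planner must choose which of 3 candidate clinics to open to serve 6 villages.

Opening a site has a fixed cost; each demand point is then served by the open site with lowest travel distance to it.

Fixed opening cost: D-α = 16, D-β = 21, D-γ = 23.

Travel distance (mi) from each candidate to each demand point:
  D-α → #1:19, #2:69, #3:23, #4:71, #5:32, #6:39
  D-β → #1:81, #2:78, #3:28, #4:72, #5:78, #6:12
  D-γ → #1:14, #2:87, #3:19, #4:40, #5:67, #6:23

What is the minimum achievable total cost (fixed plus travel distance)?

Open {D-α, D-γ}: assign each demand point to its cheapest open site.
  #1→D-γ 14, #2→D-α 69, #3→D-γ 19, #4→D-γ 40, #5→D-α 32, #6→D-γ 23
  travel distance 197, fixed 39 → total 236.
Compare {D-α, D-β, D-γ}: travel distance 186 + fixed 60 = 246.
Compare {D-α, D-β}: travel distance 226 + fixed 37 = 263.
Compare {D-α}: travel distance 253 + fixed 16 = 269.
All other subsets cost ≥ 246. Minimum total cost: 236.

236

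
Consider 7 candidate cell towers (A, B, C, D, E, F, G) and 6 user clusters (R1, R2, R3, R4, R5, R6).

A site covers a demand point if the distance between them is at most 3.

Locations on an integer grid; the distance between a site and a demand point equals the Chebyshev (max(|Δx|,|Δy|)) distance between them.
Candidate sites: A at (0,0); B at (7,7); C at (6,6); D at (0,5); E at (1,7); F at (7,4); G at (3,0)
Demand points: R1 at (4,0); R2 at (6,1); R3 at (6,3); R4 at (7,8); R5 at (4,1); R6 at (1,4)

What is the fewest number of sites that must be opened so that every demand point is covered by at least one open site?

3

Coverage sets (demand points within 3 of each site):
  A: {}
  B: {R4}
  C: {R3, R4}
  D: {R6}
  E: {R6}
  F: {R2, R3, R5}
  G: {R1, R2, R3, R5}
No 2 sites suffice: every size-2 union leaves at least one demand point uncovered.
But {B, D, G} covers everything, so the minimum is 3.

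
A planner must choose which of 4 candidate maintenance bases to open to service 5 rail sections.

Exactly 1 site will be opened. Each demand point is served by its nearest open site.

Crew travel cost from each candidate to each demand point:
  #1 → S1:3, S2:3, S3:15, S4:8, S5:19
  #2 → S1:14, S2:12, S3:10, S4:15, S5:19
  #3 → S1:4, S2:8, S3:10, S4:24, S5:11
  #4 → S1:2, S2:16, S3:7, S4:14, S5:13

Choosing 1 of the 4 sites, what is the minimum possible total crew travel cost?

Open {#1}.
  S1→#1 3, S2→#1 3, S3→#1 15, S4→#1 8, S5→#1 19  ⇒ total 48.
Compare {#4}: total 52.
Compare {#3}: total 57.
No size-1 selection does better; minimum is 48.

48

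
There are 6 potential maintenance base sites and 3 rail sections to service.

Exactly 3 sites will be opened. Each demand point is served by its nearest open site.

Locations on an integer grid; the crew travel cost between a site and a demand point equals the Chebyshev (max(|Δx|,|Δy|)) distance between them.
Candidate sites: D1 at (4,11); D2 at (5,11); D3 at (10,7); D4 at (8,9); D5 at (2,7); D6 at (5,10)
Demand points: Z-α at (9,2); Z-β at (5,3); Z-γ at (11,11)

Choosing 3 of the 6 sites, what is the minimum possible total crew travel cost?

Open {D3, D4, D5}.
  Z-α→D3 5, Z-β→D5 4, Z-γ→D4 3  ⇒ total 12.
Compare {D1, D3, D4}: total 13.
Compare {D1, D3, D5}: total 13.
No size-3 selection does better; minimum is 12.

12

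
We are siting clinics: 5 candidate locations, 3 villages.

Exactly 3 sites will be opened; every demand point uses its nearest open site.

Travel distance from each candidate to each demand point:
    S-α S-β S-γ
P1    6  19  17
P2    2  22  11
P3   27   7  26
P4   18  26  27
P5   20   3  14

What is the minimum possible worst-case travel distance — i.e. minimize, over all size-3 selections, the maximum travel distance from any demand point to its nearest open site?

11

Open {P1, P2, P3}.
  Farthest demand point is S-γ at travel distance 11 (to P2); all others are ≤ 11.
With {P1, P2, P5} the worst case is 11.
With {P2, P3, P4} the worst case is 11.
No size-3 selection achieves below 11.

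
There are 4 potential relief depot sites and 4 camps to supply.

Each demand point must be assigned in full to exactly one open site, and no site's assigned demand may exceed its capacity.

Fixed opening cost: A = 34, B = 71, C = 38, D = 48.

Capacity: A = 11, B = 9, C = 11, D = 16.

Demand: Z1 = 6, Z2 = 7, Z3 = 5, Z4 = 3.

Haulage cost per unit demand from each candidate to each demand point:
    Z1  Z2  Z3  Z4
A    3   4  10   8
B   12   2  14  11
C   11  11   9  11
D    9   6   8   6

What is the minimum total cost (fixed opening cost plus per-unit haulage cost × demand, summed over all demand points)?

200

Open {A, D}; cheapest assignment that respects the capacities:
  A (cap 11, load 6): Z1 — cost 6×3 = 18
  D (cap 16, load 15): Z2, Z3, Z4 — cost 7×6 + 5×8 + 3×6 = 100
  Shipping 118, fixed 82 → total 200.
  Any other capacity-feasible assignment to {A, D} ships for at least 118.
Compare {A, C}: its best feasible assignment gives total 235.
Compare {A, C, D}: its best feasible assignment gives total 238.
Every other set of open sites that can feasibly serve all demand totals ≥ 235 even under its best assignment. Minimum: 200.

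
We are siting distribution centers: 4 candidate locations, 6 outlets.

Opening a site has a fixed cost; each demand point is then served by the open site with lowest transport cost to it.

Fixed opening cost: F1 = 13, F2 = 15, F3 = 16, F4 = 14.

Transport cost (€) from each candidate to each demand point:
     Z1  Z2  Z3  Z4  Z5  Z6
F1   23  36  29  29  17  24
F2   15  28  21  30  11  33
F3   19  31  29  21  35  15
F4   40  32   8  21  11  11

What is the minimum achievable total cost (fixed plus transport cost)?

Open {F2, F4}: assign each demand point to its cheapest open site.
  Z1→F2 15, Z2→F2 28, Z3→F4 8, Z4→F4 21, Z5→F2 11, Z6→F4 11
  transport cost 94, fixed 29 → total 123.
Compare {F3, F4}: transport cost 101 + fixed 30 = 131.
Compare {F1, F4}: transport cost 106 + fixed 27 = 133.
Compare {F1, F2, F4}: transport cost 94 + fixed 42 = 136.
All other subsets cost ≥ 131. Minimum total cost: 123.

123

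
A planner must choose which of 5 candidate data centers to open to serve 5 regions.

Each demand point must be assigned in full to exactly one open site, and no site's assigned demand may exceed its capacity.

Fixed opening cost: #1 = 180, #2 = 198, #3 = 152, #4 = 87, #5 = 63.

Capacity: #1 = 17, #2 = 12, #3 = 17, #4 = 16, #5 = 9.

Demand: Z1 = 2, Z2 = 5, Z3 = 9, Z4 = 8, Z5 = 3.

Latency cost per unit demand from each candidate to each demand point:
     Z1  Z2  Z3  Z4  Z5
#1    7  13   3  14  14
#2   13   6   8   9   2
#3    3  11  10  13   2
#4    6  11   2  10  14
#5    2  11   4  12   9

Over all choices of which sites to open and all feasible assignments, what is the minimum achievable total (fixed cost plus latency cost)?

Open {#3, #4}; cheapest assignment that respects the capacities:
  #3 (cap 17, load 13): Z1, Z4, Z5 — cost 2×3 + 8×13 + 3×2 = 116
  #4 (cap 16, load 14): Z2, Z3 — cost 5×11 + 9×2 = 73
  Shipping 189, fixed 239 → total 428.
  Any other capacity-feasible assignment to {#3, #4} ships for at least 189.
Compare {#2, #4}: its best feasible assignment gives total 448.
Compare {#1, #4}: its best feasible assignment gives total 483.
Every other set of open sites that can feasibly serve all demand totals ≥ 448 even under its best assignment. Minimum: 428.

428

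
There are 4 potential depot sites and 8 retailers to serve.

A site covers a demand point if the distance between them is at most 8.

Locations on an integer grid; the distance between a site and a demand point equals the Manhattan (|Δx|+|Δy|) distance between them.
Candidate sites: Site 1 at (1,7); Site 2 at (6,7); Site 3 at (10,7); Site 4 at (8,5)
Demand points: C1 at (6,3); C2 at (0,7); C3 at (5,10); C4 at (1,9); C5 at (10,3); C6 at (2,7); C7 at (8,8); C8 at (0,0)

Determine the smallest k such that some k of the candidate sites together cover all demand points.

Coverage sets (demand points within 8 of each site):
  Site 1: {C2, C3, C4, C6, C7, C8}
  Site 2: {C1, C2, C3, C4, C5, C6, C7}
  Site 3: {C1, C3, C5, C6, C7}
  Site 4: {C1, C3, C5, C6, C7}
No single site covers all 8 demand points.
But {Site 1, Site 2} covers everything, so the minimum is 2.

2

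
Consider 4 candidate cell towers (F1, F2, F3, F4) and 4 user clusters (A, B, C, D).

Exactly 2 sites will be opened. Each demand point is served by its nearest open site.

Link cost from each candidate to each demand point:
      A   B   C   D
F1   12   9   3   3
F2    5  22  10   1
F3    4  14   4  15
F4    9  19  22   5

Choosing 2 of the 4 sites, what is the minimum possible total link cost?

18

Open {F1, F2}.
  A→F2 5, B→F1 9, C→F1 3, D→F2 1  ⇒ total 18.
Compare {F1, F3}: total 19.
Compare {F2, F3}: total 23.
No size-2 selection does better; minimum is 18.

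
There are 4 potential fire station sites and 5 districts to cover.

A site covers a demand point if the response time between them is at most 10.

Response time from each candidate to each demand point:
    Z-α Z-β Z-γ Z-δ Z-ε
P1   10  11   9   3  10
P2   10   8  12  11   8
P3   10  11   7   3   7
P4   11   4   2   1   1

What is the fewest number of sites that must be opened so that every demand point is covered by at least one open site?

Coverage sets (demand points within 10 of each site):
  P1: {Z-α, Z-γ, Z-δ, Z-ε}
  P2: {Z-α, Z-β, Z-ε}
  P3: {Z-α, Z-γ, Z-δ, Z-ε}
  P4: {Z-β, Z-γ, Z-δ, Z-ε}
No single site covers all 5 demand points.
But {P1, P2} covers everything, so the minimum is 2.

2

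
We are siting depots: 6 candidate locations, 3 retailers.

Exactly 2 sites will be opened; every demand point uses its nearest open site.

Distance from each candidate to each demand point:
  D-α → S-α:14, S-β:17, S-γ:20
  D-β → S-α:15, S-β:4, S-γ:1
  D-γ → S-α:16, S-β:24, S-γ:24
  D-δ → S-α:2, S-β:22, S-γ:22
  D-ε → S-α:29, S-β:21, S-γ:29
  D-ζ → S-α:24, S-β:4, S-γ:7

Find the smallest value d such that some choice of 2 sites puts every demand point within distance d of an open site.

4

Open {D-β, D-δ}.
  Farthest demand point is S-β at distance 4 (to D-β); all others are ≤ 4.
With {D-δ, D-ζ} the worst case is 7.
With {D-α, D-β} the worst case is 14.
No size-2 selection achieves below 4.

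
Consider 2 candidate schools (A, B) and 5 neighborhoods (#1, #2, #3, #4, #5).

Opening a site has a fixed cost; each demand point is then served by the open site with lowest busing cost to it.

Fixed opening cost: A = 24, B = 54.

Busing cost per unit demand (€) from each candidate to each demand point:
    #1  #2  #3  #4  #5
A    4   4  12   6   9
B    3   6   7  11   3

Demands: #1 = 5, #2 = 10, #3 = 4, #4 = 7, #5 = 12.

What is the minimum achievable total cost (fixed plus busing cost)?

239

Open {A, B}: assign each demand point to its cheapest open site.
  #1→B 5×3=15, #2→A 10×4=40, #3→B 4×7=28, #4→A 7×6=42, #5→B 12×3=36
  busing cost 161, fixed 78 → total 239.
Compare {B}: busing cost 216 + fixed 54 = 270.
Compare {A}: busing cost 258 + fixed 24 = 282.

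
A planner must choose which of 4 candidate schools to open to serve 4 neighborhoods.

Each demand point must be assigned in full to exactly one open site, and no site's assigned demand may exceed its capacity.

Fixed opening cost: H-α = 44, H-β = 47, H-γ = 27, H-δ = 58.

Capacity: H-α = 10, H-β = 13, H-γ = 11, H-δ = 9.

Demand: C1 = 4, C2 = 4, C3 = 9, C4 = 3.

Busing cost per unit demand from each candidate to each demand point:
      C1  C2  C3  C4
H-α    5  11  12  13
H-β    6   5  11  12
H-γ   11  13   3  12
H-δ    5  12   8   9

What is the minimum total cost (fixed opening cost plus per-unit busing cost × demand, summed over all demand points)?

Open {H-β, H-γ}; cheapest assignment that respects the capacities:
  H-β (cap 13, load 11): C1, C2, C4 — cost 4×6 + 4×5 + 3×12 = 80
  H-γ (cap 11, load 9): C3 — cost 9×3 = 27
  Shipping 107, fixed 74 → total 181.
  Any other capacity-feasible assignment to {H-β, H-γ} ships for at least 107.
Compare {H-α, H-β, H-γ}: its best feasible assignment gives total 221.
Compare {H-β, H-γ, H-δ}: its best feasible assignment gives total 226.
Every other set of open sites that can feasibly serve all demand totals ≥ 221 even under its best assignment. Minimum: 181.

181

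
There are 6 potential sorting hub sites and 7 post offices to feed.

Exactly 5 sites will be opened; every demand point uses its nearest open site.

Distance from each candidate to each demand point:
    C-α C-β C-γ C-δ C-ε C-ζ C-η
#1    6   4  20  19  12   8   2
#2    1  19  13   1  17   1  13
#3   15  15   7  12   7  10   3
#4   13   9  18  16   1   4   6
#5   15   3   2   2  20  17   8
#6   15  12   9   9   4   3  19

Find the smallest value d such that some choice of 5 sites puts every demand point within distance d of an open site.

Open {#1, #2, #3, #4, #5}.
  Farthest demand point is C-β at distance 3 (to #5); all others are ≤ 3.
With {#1, #2, #4, #5, #6} the worst case is 3.
With {#2, #3, #4, #5, #6} the worst case is 3.
No size-5 selection achieves below 3.

3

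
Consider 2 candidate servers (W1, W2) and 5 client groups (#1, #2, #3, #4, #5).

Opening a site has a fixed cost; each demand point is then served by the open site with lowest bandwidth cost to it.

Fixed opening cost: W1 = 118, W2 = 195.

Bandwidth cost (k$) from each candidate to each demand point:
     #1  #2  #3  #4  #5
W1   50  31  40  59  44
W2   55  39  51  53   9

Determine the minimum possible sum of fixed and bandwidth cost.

Open {W1}: assign each demand point to its cheapest open site.
  #1→W1 50, #2→W1 31, #3→W1 40, #4→W1 59, #5→W1 44
  bandwidth cost 224, fixed 118 → total 342.
Compare {W2}: bandwidth cost 207 + fixed 195 = 402.
Compare {W1, W2}: bandwidth cost 183 + fixed 313 = 496.

342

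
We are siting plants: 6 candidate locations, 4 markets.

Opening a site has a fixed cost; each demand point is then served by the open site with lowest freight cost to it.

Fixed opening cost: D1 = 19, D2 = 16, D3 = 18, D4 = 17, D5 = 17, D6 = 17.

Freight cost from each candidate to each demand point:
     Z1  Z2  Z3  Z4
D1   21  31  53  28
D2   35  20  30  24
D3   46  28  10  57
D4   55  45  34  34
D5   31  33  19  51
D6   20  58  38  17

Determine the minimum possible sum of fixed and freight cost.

Open {D3, D6}: assign each demand point to its cheapest open site.
  Z1→D6 20, Z2→D3 28, Z3→D3 10, Z4→D6 17
  freight cost 75, fixed 35 → total 110.
Compare {D2, D3, D6}: freight cost 67 + fixed 51 = 118.
Compare {D2, D6}: freight cost 87 + fixed 33 = 120.
Compare {D2, D3}: freight cost 89 + fixed 34 = 123.
All other subsets cost ≥ 118. Minimum total cost: 110.

110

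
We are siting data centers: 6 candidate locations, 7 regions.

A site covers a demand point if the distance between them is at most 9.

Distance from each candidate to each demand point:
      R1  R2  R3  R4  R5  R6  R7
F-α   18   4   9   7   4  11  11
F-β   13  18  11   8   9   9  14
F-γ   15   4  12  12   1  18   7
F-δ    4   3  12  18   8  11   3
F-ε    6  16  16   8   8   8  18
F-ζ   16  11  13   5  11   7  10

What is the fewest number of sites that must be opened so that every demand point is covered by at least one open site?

Coverage sets (demand points within 9 of each site):
  F-α: {R2, R3, R4, R5}
  F-β: {R4, R5, R6}
  F-γ: {R2, R5, R7}
  F-δ: {R1, R2, R5, R7}
  F-ε: {R1, R4, R5, R6}
  F-ζ: {R4, R6}
No 2 sites suffice: every size-2 union leaves at least one demand point uncovered.
But {F-α, F-β, F-δ} covers everything, so the minimum is 3.

3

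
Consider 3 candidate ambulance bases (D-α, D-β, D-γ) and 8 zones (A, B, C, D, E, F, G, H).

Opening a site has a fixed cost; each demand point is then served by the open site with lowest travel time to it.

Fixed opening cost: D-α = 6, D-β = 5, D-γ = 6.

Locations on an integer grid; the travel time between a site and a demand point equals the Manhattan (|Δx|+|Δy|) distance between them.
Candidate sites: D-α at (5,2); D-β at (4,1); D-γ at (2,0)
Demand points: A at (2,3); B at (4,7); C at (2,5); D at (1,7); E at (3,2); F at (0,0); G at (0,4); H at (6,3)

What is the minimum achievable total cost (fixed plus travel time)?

46

Open {D-α, D-γ}: assign each demand point to its cheapest open site.
  A→D-γ 3, B→D-α 6, C→D-γ 5, D→D-γ 8, E→D-α 2, F→D-γ 2, G→D-γ 6, H→D-α 2
  travel time 34, fixed 12 → total 46.
Compare {D-β, D-γ}: travel time 36 + fixed 11 = 47.
Compare {D-β}: travel time 43 + fixed 5 = 48.
Compare {D-α}: travel time 43 + fixed 6 = 49.
All other subsets cost ≥ 47. Minimum total cost: 46.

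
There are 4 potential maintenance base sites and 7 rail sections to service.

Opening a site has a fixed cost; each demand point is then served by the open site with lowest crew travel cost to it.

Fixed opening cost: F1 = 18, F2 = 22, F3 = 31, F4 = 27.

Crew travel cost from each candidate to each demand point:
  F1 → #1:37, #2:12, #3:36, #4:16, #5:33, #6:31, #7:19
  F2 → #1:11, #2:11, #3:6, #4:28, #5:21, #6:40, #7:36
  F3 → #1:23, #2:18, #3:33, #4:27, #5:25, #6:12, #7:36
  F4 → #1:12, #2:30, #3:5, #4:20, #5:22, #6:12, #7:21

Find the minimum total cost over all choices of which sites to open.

143

Open {F1, F4}: assign each demand point to its cheapest open site.
  #1→F4 12, #2→F1 12, #3→F4 5, #4→F1 16, #5→F4 22, #6→F4 12, #7→F1 19
  crew travel cost 98, fixed 45 → total 143.
Compare {F4}: crew travel cost 122 + fixed 27 = 149.
Compare {F2, F4}: crew travel cost 101 + fixed 49 = 150.
Compare {F1, F2}: crew travel cost 115 + fixed 40 = 155.
All other subsets cost ≥ 149. Minimum total cost: 143.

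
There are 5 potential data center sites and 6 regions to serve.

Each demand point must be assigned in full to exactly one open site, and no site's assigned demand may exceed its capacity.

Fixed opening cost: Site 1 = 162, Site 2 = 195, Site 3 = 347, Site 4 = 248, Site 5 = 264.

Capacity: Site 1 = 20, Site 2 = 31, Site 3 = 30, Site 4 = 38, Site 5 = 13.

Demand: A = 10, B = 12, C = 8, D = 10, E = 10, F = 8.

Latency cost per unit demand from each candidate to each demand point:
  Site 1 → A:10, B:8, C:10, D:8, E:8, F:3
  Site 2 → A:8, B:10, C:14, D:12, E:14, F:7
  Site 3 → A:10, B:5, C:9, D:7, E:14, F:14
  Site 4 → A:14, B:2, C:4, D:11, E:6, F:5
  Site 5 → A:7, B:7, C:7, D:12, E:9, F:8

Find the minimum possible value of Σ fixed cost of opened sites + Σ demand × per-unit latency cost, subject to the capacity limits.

746

Open {Site 1, Site 4}; cheapest assignment that respects the capacities:
  Site 1 (cap 20, load 20): A, D — cost 10×10 + 10×8 = 180
  Site 4 (cap 38, load 38): B, C, E, F — cost 12×2 + 8×4 + 10×6 + 8×5 = 156
  Shipping 336, fixed 410 → total 746.
  Any other capacity-feasible assignment to {Site 1, Site 4} ships for at least 336.
Compare {Site 2, Site 4}: its best feasible assignment gives total 799.
Compare {Site 1, Site 2, Site 4}: its best feasible assignment gives total 905.
Every other set of open sites that can feasibly serve all demand totals ≥ 799 even under its best assignment. Minimum: 746.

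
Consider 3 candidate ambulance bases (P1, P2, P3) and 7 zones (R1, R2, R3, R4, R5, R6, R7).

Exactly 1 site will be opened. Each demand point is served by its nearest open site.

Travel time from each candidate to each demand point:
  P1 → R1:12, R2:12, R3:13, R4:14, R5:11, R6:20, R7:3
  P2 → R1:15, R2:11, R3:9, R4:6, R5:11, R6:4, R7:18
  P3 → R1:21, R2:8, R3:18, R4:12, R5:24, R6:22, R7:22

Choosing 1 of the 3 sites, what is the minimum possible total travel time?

Open {P2}.
  R1→P2 15, R2→P2 11, R3→P2 9, R4→P2 6, R5→P2 11, R6→P2 4, R7→P2 18  ⇒ total 74.
Compare {P1}: total 85.
Compare {P3}: total 127.

74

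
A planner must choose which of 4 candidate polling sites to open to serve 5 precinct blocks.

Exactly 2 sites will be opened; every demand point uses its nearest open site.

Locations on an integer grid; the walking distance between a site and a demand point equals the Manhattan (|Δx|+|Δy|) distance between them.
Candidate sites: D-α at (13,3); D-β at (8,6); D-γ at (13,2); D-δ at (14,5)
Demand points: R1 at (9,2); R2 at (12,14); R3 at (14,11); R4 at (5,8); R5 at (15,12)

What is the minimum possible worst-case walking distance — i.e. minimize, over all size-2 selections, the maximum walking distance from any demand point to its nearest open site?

Open {D-β, D-δ}.
  Farthest demand point is R2 at walking distance 11 (to D-δ); all others are ≤ 11.
With {D-α, D-β} the worst case is 12.
With {D-α, D-δ} the worst case is 12.
No size-2 selection achieves below 11.

11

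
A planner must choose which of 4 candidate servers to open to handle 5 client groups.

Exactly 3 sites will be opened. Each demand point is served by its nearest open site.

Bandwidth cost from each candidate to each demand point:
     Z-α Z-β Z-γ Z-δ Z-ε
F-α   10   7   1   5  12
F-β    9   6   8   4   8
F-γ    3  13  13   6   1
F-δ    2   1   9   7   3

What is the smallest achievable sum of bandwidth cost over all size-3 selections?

Open {F-α, F-γ, F-δ}.
  Z-α→F-δ 2, Z-β→F-δ 1, Z-γ→F-α 1, Z-δ→F-α 5, Z-ε→F-γ 1  ⇒ total 10.
Compare {F-α, F-β, F-δ}: total 11.
Compare {F-α, F-β, F-γ}: total 15.
No size-3 selection does better; minimum is 10.

10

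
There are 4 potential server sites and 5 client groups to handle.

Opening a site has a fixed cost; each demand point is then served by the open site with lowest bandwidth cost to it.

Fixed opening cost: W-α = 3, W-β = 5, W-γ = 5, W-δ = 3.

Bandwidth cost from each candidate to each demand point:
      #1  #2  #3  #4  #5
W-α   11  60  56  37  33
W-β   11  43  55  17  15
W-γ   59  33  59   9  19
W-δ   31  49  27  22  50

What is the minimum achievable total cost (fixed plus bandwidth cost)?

Open {W-β, W-γ, W-δ}: assign each demand point to its cheapest open site.
  #1→W-β 11, #2→W-γ 33, #3→W-δ 27, #4→W-γ 9, #5→W-β 15
  bandwidth cost 95, fixed 13 → total 108.
Compare {W-α, W-γ, W-δ}: bandwidth cost 99 + fixed 11 = 110.
Compare {W-α, W-β, W-γ, W-δ}: bandwidth cost 95 + fixed 16 = 111.
Compare {W-β, W-δ}: bandwidth cost 113 + fixed 8 = 121.
All other subsets cost ≥ 110. Minimum total cost: 108.

108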